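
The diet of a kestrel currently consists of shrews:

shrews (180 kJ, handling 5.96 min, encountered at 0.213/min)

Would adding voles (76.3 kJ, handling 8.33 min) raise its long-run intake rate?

No

Intake rate on the current diet: R = (0.213×180) / (1 + 0.213×5.96) = 38.34/2.269 = 16.89 kJ/min.
voles: E/h = 76.3/8.33 = 9.16 kJ/min.
Since 9.16 < R, time spent handling voles is better spent searching.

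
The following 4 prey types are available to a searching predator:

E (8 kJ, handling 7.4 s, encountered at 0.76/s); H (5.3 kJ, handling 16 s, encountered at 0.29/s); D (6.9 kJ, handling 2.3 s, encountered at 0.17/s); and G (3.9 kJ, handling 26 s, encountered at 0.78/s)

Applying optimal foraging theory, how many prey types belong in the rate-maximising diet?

2

Profitabilities (E/h, kJ/s): D 3, E 1.08, H 0.331, G 0.15. Add prey in this order while the next type's profitability exceeds the intake rate on those already taken.
Rate on top 1: 0.8433. E: 1.08 > 0.8433 → include.
Rate on top 2: 1.034. H: 0.331 < 1.034 → exclude; stop.
Optimal diet: D, E — 2 of 4 types.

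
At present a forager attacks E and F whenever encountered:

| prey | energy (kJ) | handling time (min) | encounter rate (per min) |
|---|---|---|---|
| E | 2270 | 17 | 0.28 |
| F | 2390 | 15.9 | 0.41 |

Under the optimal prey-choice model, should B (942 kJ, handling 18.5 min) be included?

On E and F alone, R = ΣλE/(1+Σλh) = 1616/12.28 = 131.6 kJ/min.
Profitability of B: 942/18.5 = 50.92 kJ/min.
Since 50.92 < R, time spent handling B is better spent searching.

No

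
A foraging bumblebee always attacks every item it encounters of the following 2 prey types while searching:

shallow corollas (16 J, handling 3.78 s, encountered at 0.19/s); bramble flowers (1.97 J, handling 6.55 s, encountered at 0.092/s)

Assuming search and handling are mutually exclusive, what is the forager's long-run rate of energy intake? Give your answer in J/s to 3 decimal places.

1.388 J/s

R = (0.19×16 + 0.092×1.97) / (1 + 0.19×3.78 + 0.092×6.55) = 3.221/2.321 = 1.388 J/s.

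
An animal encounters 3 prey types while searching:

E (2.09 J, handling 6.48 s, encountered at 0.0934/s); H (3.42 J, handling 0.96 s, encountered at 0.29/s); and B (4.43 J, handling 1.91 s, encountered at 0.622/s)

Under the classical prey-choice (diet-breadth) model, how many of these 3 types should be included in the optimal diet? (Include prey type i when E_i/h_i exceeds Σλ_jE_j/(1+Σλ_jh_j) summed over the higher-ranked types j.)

Rank by E/h (J/s): H 3.56, B 2.32, E 0.323. Include each in turn until the next type's E/h falls below the running intake rate.
Rate on top 1: 0.7758. B: 2.32 > 0.7758 → include.
Rate on top 2: 1.519. E: 0.323 < 1.519 → exclude; stop.
Optimal diet: H, B — 2 of 3 types.

2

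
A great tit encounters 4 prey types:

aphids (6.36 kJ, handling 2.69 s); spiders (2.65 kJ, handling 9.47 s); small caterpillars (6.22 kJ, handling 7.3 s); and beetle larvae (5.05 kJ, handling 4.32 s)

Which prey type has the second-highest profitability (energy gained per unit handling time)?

beetle larvae

Profitability E/h (kJ/s): aphids = 6.36/2.69 = 2.36, spiders = 2.65/9.47 = 0.28, small caterpillars = 6.22/7.3 = 0.852, beetle larvae = 5.05/4.32 = 1.17.
Ranked: aphids > beetle larvae > small caterpillars > spiders.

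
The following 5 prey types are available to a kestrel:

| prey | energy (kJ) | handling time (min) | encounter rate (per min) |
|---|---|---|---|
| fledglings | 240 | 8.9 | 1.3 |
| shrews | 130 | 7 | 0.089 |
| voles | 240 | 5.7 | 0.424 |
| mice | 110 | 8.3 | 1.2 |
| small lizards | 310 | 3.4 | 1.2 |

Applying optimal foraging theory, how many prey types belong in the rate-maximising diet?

Profitabilities (E/h, kJ/min): small lizards 91.2, voles 42.1, fledglings 27, shrews 18.6, mice 13.3. Add prey in this order while the next type's profitability exceeds the intake rate on those already taken.
Rate on top 1: 73.23. voles: 42.1 < 73.23 → exclude; stop.
Optimal diet: small lizards — 1 of 5 types.

1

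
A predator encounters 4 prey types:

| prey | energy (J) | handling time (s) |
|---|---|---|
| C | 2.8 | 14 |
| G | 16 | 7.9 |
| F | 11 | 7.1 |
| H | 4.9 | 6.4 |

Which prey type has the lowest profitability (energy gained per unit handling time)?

In descending order of E/h:
G: 16/7.9 = 2.03 J/s
F: 11/7.1 = 1.55 J/s
H: 4.9/6.4 = 0.766 J/s
C: 2.8/14 = 0.2 J/s

C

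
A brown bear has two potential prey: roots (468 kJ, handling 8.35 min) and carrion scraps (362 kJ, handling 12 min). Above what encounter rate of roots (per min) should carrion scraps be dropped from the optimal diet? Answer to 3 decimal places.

The zero-one rule: include carrion scraps iff E₂/h₂ > λE₁/(1+λh₁). Equality gives the switch point.
λE₁h₂ = E₂ + λE₂h₁ ⇒ λ = E₂/(E₁h₂ − E₂h₁) = 362/(5616 − 3023) = 0.1396 per min.

0.140 per min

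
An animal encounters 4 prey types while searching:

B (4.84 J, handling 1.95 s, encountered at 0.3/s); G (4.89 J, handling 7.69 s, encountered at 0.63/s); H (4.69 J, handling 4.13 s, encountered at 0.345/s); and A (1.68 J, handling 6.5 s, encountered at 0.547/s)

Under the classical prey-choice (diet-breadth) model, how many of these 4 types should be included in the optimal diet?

2

E/h in descending order: B 2.48, H 1.14, G 0.636, A 0.258 J/s. The optimal diet is the largest prefix of this list for which every included type satisfies E_i/h_i > R on the types above it.
Rate on top 1: 0.9161. H: 1.14 > 0.9161 → include.
Rate on top 2: 1.02. G: 0.636 < 1.02 → exclude; stop.
Optimal diet: B, H — 2 of 4 types.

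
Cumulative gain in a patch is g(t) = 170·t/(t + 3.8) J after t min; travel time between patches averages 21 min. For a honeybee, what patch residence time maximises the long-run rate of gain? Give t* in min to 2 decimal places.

8.93 min

By the marginal value theorem, leave when the instantaneous gain rate g'(t) equals the habitat-wide average g(t)/(T + t).
g'(t) = 170·3.8/(t + 3.8)². Setting 170·3.8/(t+3.8)² = 170t/[(t+3.8)(21+t)] gives 3.8(21+t) = t(t+3.8), so t² = 3.8×21 = 79.8.
t* = √79.8 = 8.933 min.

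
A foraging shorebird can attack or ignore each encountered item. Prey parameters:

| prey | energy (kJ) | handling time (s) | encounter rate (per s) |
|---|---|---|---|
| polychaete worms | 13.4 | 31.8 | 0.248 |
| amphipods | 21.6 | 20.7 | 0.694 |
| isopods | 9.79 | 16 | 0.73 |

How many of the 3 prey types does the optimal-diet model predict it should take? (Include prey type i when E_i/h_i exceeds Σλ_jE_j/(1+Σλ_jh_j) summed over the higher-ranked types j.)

Profitabilities (E/h, kJ/s): amphipods 1.04, isopods 0.612, polychaete worms 0.421. Add prey in this order while the next type's profitability exceeds the intake rate on those already taken.
Rate on top 1: 0.9756. isopods: 0.612 < 0.9756 → exclude; stop.
Optimal diet: amphipods — 1 of 3 types.

1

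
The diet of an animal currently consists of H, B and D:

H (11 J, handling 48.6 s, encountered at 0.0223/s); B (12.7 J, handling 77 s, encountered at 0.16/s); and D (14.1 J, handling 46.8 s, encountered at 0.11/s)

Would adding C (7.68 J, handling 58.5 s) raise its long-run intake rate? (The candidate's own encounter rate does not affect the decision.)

Current rate: (0.0223×11 + 0.16×12.7 + 0.11×14.1)/(1 + 0.0223×48.6 + 0.16×77 + 0.11×46.8) = 0.1958 J/s.
Profitability of C: 7.68/58.5 = 0.1313 J/s.
0.1313 < 0.1958, so adding C would lower the average — exclude it.

No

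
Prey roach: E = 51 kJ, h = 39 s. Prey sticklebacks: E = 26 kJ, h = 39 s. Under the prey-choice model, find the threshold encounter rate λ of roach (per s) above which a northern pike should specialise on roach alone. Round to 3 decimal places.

0.027 per s

At the threshold, the rate on roach alone equals the profitability of sticklebacks: λ·51/(1 + λ·39) = 26/39 = 0.6667.
Rearranging, λ(51 − 0.6667×39) = 0.6667, so λ = 0.6667/25 = 0.02667 per s.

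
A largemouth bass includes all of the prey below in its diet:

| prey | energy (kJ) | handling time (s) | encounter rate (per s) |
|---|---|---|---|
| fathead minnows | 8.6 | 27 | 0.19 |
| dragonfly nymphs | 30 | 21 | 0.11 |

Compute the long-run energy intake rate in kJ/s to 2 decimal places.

0.58 kJ/s

R = Σλ_iE_i / (1 + Σλ_ih_i)
Numerator: 0.19×8.6 + 0.11×30 = 4.934
Denominator: 1 + 0.19×27 + 0.11×21 = 8.44
R = 4.934/8.44 = 0.5846 kJ/s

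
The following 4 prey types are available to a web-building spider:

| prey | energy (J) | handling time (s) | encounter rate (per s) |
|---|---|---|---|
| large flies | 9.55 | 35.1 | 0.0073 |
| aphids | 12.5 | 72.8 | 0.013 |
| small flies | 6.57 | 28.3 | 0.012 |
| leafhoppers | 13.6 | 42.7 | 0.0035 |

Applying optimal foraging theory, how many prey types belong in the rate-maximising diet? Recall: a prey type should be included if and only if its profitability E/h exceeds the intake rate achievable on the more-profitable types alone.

E/h in descending order: leafhoppers 0.319, large flies 0.272, small flies 0.232, aphids 0.172 J/s. The optimal diet is the largest prefix of this list for which every included type satisfies E_i/h_i > R on the types above it.
Rate on top 1: 0.04141. large flies: 0.272 > 0.04141 → include.
Rate on top 2: 0.08346. small flies: 0.232 > 0.08346 → include.
Rate on top 3: 0.1124. aphids: 0.172 > 0.1124 → include.
Optimal diet: leafhoppers, large flies, small flies, aphids — 4 of 4 types.

4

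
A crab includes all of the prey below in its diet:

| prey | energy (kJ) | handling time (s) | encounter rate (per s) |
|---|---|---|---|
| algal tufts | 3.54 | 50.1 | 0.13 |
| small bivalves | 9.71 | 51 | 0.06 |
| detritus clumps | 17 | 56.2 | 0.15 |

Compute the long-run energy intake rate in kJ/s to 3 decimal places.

0.189 kJ/s

Energy encountered per unit search time: 0.13×3.54 + 0.06×9.71 + 0.15×17 = 3.593 kJ/s.
Handling time per unit search time: 0.13×50.1 + 0.06×51 + 0.15×56.2 = 18.
Rate = 3.593/(1 + 18) = 0.1891 kJ/s.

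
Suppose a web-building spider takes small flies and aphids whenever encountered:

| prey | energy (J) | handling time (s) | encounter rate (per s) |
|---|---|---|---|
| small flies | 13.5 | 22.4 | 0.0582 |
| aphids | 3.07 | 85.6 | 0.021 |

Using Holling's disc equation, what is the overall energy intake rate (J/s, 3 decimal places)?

0.207 J/s

R = Σλ_iE_i / (1 + Σλ_ih_i)
Numerator: 0.0582×13.5 + 0.021×3.07 = 0.8502
Denominator: 1 + 0.0582×22.4 + 0.021×85.6 = 4.101
R = 0.8502/4.101 = 0.2073 J/s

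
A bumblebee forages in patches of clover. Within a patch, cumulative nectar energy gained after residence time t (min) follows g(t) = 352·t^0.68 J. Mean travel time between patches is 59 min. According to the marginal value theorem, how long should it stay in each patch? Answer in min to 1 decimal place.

125.4 min

Optimal t* satisfies g'(t*) = g(t*)/(T + t*).
g'(t) = 0.68·352·t^-0.32. Setting 0.68·352·t^-0.32 = 352·t^0.68/(59+t) gives 0.68(59+t) = t, so 0.32·t = 0.68×59.
t* = 0.68×59/0.32 = 125.4 min.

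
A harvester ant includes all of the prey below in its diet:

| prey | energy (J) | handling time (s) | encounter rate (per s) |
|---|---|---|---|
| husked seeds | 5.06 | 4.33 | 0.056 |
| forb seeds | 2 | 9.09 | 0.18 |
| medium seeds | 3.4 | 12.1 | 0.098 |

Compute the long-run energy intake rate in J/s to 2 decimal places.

0.24 J/s

R = (0.056×5.06 + 0.18×2 + 0.098×3.4) / (1 + 0.056×4.33 + 0.18×9.09 + 0.098×12.1) = 0.9766/4.064 = 0.2403 J/s.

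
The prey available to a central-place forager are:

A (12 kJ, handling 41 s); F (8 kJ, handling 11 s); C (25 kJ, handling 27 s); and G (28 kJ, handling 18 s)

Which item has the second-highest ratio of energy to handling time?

In descending order of E/h:
G: 28/18 = 1.56 kJ/s
C: 25/27 = 0.926 kJ/s
F: 8/11 = 0.727 kJ/s
A: 12/41 = 0.293 kJ/s

C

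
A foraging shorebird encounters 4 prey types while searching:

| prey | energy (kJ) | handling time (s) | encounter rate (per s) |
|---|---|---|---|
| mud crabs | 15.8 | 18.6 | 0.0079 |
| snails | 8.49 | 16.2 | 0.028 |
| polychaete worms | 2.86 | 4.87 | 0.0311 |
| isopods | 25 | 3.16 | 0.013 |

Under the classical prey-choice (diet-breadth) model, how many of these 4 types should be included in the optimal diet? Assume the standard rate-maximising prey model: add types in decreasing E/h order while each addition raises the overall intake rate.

Rank by E/h (kJ/s): isopods 7.91, mud crabs 0.849, polychaete worms 0.587, snails 0.524. Include each in turn until the next type's E/h falls below the running intake rate.
Rate on top 1: 0.3122. mud crabs: 0.849 > 0.3122 → include.
Rate on top 2: 0.3786. polychaete worms: 0.587 > 0.3786 → include.
Rate on top 3: 0.4022. snails: 0.524 > 0.4022 → include.
Optimal diet: isopods, mud crabs, polychaete worms, snails — 4 of 4 types.

4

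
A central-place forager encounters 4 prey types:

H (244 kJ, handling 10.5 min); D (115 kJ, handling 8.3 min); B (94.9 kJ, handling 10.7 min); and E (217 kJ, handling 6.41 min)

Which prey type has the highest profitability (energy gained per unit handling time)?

In descending order of E/h:
E: 217/6.41 = 33.9 kJ/min
H: 244/10.5 = 23.2 kJ/min
D: 115/8.3 = 13.9 kJ/min
B: 94.9/10.7 = 8.87 kJ/min

E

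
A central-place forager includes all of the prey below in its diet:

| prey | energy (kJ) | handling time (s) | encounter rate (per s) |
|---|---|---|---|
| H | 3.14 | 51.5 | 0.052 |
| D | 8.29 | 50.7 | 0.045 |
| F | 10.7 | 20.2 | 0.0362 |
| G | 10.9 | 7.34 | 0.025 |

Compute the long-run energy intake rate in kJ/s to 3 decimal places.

0.174 kJ/s

R = (0.052×3.14 + 0.045×8.29 + 0.0362×10.7 + 0.025×10.9) / (1 + 0.052×51.5 + 0.045×50.7 + 0.0362×20.2 + 0.025×7.34) = 1.196/6.874 = 0.174 kJ/s.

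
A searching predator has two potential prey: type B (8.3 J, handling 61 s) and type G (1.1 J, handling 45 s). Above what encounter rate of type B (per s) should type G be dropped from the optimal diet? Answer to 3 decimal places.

At the threshold, the rate on type B alone equals the profitability of type G: λ·8.3/(1 + λ·61) = 1.1/45 = 0.02444.
Rearranging, λ(8.3 − 0.02444×61) = 0.02444, so λ = 0.02444/6.809 = 0.00359 per s.

0.004 per s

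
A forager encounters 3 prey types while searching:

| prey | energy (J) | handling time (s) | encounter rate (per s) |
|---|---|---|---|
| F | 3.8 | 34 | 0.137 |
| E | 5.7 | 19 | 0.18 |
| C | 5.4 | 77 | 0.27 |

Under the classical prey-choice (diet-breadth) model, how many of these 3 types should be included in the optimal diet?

E/h in descending order: E 0.3, F 0.112, C 0.0701 J/s. The optimal diet is the largest prefix of this list for which every included type satisfies E_i/h_i > R on the types above it.
Rate on top 1: 0.2321. F: 0.112 < 0.2321 → exclude; stop.
Optimal diet: E — 1 of 3 types.

1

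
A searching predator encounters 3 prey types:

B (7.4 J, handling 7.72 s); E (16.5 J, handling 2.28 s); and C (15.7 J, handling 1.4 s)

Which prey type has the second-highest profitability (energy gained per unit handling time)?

Profitability E/h (J/s): B = 7.4/7.72 = 0.959, E = 16.5/2.28 = 7.24, C = 15.7/1.4 = 11.2.
Ranked: C > E > B.

E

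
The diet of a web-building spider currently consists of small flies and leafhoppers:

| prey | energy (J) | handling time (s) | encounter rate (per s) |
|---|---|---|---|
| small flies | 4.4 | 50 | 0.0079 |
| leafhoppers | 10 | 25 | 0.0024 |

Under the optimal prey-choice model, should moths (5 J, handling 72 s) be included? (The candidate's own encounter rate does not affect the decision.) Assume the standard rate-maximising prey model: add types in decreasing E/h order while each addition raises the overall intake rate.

Yes

Intake rate on the current diet: R = (0.0079×4.4 + 0.0024×10) / (1 + 0.0079×50 + 0.0024×25) = 0.05876/1.455 = 0.04038 J/s.
Profitability of moths: 5/72 = 0.06944 J/s.
Since 0.06944 > R, including moths increases the long-run rate.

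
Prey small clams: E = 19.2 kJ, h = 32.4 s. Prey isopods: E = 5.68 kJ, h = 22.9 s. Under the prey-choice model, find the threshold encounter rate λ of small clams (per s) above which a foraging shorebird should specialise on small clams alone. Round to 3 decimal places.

0.022 per s

The zero-one rule: include isopods iff E₂/h₂ > λE₁/(1+λh₁). Equality gives the switch point.
λE₁h₂ = E₂ + λE₂h₁ ⇒ λ = E₂/(E₁h₂ − E₂h₁) = 5.68/(439.7 − 184) = 0.02222 per s.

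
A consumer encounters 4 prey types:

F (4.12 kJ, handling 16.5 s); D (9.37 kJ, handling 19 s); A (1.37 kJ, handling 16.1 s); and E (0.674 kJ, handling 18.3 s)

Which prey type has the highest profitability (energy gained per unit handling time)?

Profitability E/h (kJ/s): F = 4.12/16.5 = 0.25, D = 9.37/19 = 0.493, A = 1.37/16.1 = 0.0851, E = 0.674/18.3 = 0.0368.
Ranked: D > F > A > E.

D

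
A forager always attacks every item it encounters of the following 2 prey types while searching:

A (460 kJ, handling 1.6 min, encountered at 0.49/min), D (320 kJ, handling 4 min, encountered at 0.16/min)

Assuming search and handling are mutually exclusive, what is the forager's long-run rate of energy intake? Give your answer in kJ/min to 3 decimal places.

R = (0.49×460 + 0.16×320) / (1 + 0.49×1.6 + 0.16×4) = 276.6/2.424 = 114.1 kJ/min.

114.109 kJ/min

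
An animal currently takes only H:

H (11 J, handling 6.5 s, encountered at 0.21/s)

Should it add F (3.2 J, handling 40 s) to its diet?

No

Intake rate on the current diet: R = (0.21×11) / (1 + 0.21×6.5) = 2.31/2.365 = 0.9767 J/s.
F: E/h = 3.2/40 = 0.08 J/s.
0.08 < 0.9767, so adding F would lower the average — exclude it.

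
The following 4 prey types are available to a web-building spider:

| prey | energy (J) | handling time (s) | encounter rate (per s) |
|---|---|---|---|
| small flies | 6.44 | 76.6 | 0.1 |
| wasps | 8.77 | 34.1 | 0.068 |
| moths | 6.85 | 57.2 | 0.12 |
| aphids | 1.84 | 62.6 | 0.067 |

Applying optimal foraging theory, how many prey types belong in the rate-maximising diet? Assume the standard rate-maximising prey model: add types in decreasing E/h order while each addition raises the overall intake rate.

Profitabilities (E/h, J/s): wasps 0.257, moths 0.12, small flies 0.0841, aphids 0.0294. Add prey in this order while the next type's profitability exceeds the intake rate on those already taken.
Rate on top 1: 0.1797. moths: 0.12 < 0.1797 → exclude; stop.
Optimal diet: wasps — 1 of 4 types.

1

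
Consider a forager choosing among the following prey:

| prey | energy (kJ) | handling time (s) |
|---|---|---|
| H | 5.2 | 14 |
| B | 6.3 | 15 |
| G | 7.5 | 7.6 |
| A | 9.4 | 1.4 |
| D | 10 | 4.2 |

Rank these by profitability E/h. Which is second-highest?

D

Profitability E/h (kJ/s): H = 5.2/14 = 0.371, B = 6.3/15 = 0.42, G = 7.5/7.6 = 0.987, A = 9.4/1.4 = 6.71, D = 10/4.2 = 2.38.
Ranked: A > D > G > B > H.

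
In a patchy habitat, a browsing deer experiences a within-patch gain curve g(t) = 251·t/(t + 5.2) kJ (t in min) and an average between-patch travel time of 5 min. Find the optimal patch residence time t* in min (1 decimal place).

Optimal t* satisfies g'(t*) = g(t*)/(T + t*).
g'(t) = 251·5.2/(t + 5.2)². Setting 251·5.2/(t+5.2)² = 251t/[(t+5.2)(5+t)] gives 5.2(5+t) = t(t+5.2), so t² = 5.2×5 = 26.
t* = √26 = 5.099 min.

5.1 min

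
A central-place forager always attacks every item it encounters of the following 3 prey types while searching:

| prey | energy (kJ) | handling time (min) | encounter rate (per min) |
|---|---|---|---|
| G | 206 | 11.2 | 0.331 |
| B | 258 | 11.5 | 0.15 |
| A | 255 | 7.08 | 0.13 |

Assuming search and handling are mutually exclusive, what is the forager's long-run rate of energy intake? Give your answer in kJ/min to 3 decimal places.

R = Σλ_iE_i / (1 + Σλ_ih_i)
Numerator: 0.331×206 + 0.15×258 + 0.13×255 = 140
Denominator: 1 + 0.331×11.2 + 0.15×11.5 + 0.13×7.08 = 7.353
R = 140/7.353 = 19.05 kJ/min

19.046 kJ/min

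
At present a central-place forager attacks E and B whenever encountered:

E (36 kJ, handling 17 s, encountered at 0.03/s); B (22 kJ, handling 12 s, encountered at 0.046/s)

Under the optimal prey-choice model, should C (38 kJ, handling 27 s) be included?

Current rate: (0.03×36 + 0.046×22)/(1 + 0.03×17 + 0.046×12) = 1.015 kJ/s.
Profitability of C: 38/27 = 1.407 kJ/s.
1.407 > 1.015, so adding C raises the average — include it.

Yes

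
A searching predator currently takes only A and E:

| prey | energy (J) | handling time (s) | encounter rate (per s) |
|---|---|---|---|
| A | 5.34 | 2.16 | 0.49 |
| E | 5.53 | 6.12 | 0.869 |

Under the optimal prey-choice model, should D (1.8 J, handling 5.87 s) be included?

No

Intake rate on the current diet: R = (0.49×5.34 + 0.869×5.53) / (1 + 0.49×2.16 + 0.869×6.12) = 7.422/7.377 = 1.006 J/s.
Profitability of D: 1.8/5.87 = 0.3066 J/s.
0.3066 < 1.006, so adding D would lower the average — exclude it.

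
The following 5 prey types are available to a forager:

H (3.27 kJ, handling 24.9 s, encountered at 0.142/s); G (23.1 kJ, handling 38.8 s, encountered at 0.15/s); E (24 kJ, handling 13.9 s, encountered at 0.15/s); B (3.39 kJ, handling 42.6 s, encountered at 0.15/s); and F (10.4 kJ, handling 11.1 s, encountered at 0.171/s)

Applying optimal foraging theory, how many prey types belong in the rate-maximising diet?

1

E/h in descending order: E 1.73, F 0.937, G 0.595, H 0.131, B 0.0796 kJ/s. The optimal diet is the largest prefix of this list for which every included type satisfies E_i/h_i > R on the types above it.
Rate on top 1: 1.167. F: 0.937 < 1.167 → exclude; stop.
Optimal diet: E — 1 of 5 types.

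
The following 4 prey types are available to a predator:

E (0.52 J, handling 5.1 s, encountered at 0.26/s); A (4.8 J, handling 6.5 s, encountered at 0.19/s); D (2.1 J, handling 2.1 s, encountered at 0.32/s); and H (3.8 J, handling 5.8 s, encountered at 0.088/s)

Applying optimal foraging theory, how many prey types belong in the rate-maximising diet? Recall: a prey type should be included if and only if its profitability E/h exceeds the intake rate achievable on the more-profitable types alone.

Rank by E/h (J/s): D 1, A 0.738, H 0.655, E 0.102. Include each in turn until the next type's E/h falls below the running intake rate.
Rate on top 1: 0.4019. A: 0.738 > 0.4019 → include.
Rate on top 2: 0.5449. H: 0.655 > 0.5449 → include.
Rate on top 3: 0.5614. E: 0.102 < 0.5614 → exclude; stop.
Optimal diet: D, A, H — 3 of 4 types.

3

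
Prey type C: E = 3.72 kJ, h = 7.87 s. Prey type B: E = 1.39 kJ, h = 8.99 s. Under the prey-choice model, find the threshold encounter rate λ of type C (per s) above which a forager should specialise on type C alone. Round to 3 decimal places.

At the threshold, the rate on type C alone equals the profitability of type B: λ·3.72/(1 + λ·7.87) = 1.39/8.99 = 0.1546.
Rearranging, λ(3.72 − 0.1546×7.87) = 0.1546, so λ = 0.1546/2.503 = 0.06177 per s.

0.062 per s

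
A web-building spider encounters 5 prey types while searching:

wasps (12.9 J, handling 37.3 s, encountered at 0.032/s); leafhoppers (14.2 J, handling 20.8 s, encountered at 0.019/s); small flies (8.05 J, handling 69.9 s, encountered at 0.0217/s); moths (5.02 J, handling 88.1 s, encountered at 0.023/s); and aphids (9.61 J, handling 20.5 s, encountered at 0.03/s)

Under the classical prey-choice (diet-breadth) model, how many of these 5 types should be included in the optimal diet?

Profitabilities (E/h, J/s): leafhoppers 0.683, aphids 0.469, wasps 0.346, small flies 0.115, moths 0.057. Add prey in this order while the next type's profitability exceeds the intake rate on those already taken.
Rate on top 1: 0.1934. aphids: 0.469 > 0.1934 → include.
Rate on top 2: 0.2776. wasps: 0.346 > 0.2776 → include.
Rate on top 3: 0.303. small flies: 0.115 < 0.303 → exclude; stop.
Optimal diet: leafhoppers, aphids, wasps — 3 of 5 types.

3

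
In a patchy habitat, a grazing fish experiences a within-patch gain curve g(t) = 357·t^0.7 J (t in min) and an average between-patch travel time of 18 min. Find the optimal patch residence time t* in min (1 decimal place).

By the marginal value theorem, leave when the instantaneous gain rate g'(t) equals the habitat-wide average g(t)/(T + t).
g'(t) = 0.7·357·t^-0.3. Setting 0.7·357·t^-0.3 = 357·t^0.7/(18+t) gives 0.7(18+t) = t, so 0.30·t = 0.7×18.
t* = 0.7×18/0.30 = 42 min.

42.0 min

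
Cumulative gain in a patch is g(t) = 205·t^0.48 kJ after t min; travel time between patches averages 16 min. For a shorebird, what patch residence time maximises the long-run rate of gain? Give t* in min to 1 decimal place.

14.8 min

Maximise g(t)/(T+t): set derivative to zero → g'(t)(T+t) = g(t).
g'(t) = 0.48·205·t^-0.52. Setting 0.48·205·t^-0.52 = 205·t^0.48/(16+t) gives 0.48(16+t) = t, so 0.52·t = 0.48×16.
t* = 0.48×16/0.52 = 14.77 min.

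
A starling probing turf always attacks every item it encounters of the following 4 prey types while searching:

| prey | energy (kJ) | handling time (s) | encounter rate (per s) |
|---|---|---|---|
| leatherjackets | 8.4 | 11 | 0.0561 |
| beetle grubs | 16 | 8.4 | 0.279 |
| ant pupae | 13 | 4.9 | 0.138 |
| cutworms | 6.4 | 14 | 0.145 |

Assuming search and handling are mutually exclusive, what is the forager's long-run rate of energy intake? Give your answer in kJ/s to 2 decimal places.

1.15 kJ/s

R = (0.0561×8.4 + 0.279×16 + 0.138×13 + 0.145×6.4) / (1 + 0.0561×11 + 0.279×8.4 + 0.138×4.9 + 0.145×14) = 7.657/6.667 = 1.149 kJ/s.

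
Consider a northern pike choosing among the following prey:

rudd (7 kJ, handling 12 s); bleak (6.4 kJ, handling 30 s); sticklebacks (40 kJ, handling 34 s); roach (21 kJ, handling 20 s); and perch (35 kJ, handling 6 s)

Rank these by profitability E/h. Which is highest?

perch

In descending order of E/h:
perch: 35/6 = 5.83 kJ/s
sticklebacks: 40/34 = 1.18 kJ/s
roach: 21/20 = 1.05 kJ/s
rudd: 7/12 = 0.583 kJ/s
bleak: 6.4/30 = 0.213 kJ/s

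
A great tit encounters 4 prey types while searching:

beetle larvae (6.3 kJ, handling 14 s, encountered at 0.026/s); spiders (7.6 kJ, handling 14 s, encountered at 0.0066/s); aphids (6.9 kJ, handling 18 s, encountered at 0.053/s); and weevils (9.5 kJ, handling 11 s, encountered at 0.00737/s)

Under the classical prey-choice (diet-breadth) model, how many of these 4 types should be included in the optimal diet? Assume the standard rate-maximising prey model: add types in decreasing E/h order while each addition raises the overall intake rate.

Rank by E/h (kJ/s): weevils 0.864, spiders 0.543, beetle larvae 0.45, aphids 0.383. Include each in turn until the next type's E/h falls below the running intake rate.
Rate on top 1: 0.06476. spiders: 0.543 > 0.06476 → include.
Rate on top 2: 0.1024. beetle larvae: 0.45 > 0.1024 → include.
Rate on top 3: 0.1847. aphids: 0.383 > 0.1847 → include.
Optimal diet: weevils, spiders, beetle larvae, aphids — 4 of 4 types.

4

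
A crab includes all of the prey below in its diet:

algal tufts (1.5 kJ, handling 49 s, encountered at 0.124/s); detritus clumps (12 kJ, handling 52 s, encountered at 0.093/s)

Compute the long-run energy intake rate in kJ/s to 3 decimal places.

R = (0.124×1.5 + 0.093×12) / (1 + 0.124×49 + 0.093×52) = 1.302/11.91 = 0.1093 kJ/s.

0.109 kJ/s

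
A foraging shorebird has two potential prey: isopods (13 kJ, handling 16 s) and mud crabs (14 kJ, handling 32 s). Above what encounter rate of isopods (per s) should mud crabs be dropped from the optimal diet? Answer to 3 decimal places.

The zero-one rule: include mud crabs iff E₂/h₂ > λE₁/(1+λh₁). Equality gives the switch point.
λE₁h₂ = E₂ + λE₂h₁ ⇒ λ = E₂/(E₁h₂ − E₂h₁) = 14/(416 − 224) = 0.07292 per s.

0.073 per s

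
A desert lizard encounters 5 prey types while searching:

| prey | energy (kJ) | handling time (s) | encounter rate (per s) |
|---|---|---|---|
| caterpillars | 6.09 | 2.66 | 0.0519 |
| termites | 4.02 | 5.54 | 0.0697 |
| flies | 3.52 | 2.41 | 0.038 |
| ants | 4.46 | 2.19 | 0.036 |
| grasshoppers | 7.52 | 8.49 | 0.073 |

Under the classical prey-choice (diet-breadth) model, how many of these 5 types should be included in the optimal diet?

5

Profitabilities (E/h, kJ/s): caterpillars 2.29, ants 2.04, flies 1.46, grasshoppers 0.886, termites 0.726. Add prey in this order while the next type's profitability exceeds the intake rate on those already taken.
Rate on top 1: 0.2777. ants: 2.04 > 0.2777 → include.
Rate on top 2: 0.3917. flies: 1.46 > 0.3917 → include.
Rate on top 3: 0.4665. grasshoppers: 0.886 > 0.4665 → include.
Rate on top 4: 0.6012. termites: 0.726 > 0.6012 → include.
Optimal diet: caterpillars, ants, flies, grasshoppers, termites — 5 of 5 types.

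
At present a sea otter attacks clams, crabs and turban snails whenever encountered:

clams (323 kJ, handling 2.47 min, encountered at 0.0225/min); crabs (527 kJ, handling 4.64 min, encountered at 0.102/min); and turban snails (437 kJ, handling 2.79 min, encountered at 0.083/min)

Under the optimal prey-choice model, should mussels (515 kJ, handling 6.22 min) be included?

Current rate: (0.0225×323 + 0.102×527 + 0.083×437)/(1 + 0.0225×2.47 + 0.102×4.64 + 0.083×2.79) = 55.27 kJ/min.
mussels: E/h = 515/6.22 = 82.8 kJ/min.
Since 82.8 > R, including mussels increases the long-run rate.

Yes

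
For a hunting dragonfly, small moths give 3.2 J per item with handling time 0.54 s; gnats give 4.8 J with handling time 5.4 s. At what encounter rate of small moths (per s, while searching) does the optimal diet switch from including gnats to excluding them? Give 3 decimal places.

At the threshold, the rate on small moths alone equals the profitability of gnats: λ·3.2/(1 + λ·0.54) = 4.8/5.4 = 0.8889.
Rearranging, λ(3.2 − 0.8889×0.54) = 0.8889, so λ = 0.8889/2.72 = 0.3268 per s.

0.327 per s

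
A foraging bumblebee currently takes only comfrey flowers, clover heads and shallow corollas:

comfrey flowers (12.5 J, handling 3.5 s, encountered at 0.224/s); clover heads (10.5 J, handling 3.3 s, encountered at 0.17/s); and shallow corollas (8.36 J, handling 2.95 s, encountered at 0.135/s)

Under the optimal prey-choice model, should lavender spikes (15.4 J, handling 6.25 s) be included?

On comfrey flowers, clover heads and shallow corollas alone, R = ΣλE/(1+Σλh) = 5.714/2.743 = 2.083 J/s.
lavender spikes: E/h = 15.4/6.25 = 2.464 J/s.
2.464 > 2.083, so adding lavender spikes raises the average — include it.

Yes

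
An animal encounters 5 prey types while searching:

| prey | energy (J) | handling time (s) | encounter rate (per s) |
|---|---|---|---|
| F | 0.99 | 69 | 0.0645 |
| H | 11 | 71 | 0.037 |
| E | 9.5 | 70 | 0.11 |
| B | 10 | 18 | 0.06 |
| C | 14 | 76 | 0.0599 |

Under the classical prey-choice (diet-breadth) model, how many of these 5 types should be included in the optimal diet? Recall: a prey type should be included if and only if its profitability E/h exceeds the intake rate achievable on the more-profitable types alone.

1

E/h in descending order: B 0.556, C 0.184, H 0.155, E 0.136, F 0.0143 J/s. The optimal diet is the largest prefix of this list for which every included type satisfies E_i/h_i > R on the types above it.
Rate on top 1: 0.2885. C: 0.184 < 0.2885 → exclude; stop.
Optimal diet: B — 1 of 5 types.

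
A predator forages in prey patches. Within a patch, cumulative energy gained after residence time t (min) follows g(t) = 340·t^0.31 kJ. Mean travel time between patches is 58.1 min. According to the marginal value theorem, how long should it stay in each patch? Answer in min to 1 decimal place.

26.1 min

Maximise g(t)/(T+t): set derivative to zero → g'(t)(T+t) = g(t).
g'(t) = 0.31·340·t^-0.69. Setting 0.31·340·t^-0.69 = 340·t^0.31/(58.1+t) gives 0.31(58.1+t) = t, so 0.69·t = 0.31×58.1.
t* = 0.31×58.1/0.69 = 26.1 min.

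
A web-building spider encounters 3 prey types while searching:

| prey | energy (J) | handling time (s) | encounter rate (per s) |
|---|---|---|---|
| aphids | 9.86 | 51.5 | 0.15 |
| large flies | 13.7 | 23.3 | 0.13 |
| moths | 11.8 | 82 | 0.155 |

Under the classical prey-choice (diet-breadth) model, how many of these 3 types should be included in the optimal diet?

E/h in descending order: large flies 0.588, aphids 0.191, moths 0.144 J/s. The optimal diet is the largest prefix of this list for which every included type satisfies E_i/h_i > R on the types above it.
Rate on top 1: 0.442. aphids: 0.191 < 0.442 → exclude; stop.
Optimal diet: large flies — 1 of 3 types.

1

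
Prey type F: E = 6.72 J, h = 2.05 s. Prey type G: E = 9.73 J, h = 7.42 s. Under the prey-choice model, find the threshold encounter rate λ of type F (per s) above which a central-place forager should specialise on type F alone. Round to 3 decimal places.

0.325 per s

At the threshold, the rate on type F alone equals the profitability of type G: λ·6.72/(1 + λ·2.05) = 9.73/7.42 = 1.311.
Rearranging, λ(6.72 − 1.311×2.05) = 1.311, so λ = 1.311/4.032 = 0.3252 per s.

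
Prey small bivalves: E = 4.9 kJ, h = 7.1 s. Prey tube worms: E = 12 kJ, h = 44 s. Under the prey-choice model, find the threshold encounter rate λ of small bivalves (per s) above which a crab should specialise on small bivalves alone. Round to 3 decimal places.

At the threshold, the rate on small bivalves alone equals the profitability of tube worms: λ·4.9/(1 + λ·7.1) = 12/44 = 0.2727.
Rearranging, λ(4.9 − 0.2727×7.1) = 0.2727, so λ = 0.2727/2.964 = 0.09202 per s.

0.092 per s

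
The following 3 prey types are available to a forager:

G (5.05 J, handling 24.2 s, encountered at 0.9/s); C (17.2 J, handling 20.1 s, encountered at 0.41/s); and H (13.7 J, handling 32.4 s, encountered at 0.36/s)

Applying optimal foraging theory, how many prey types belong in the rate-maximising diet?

1

Profitabilities (E/h, J/s): C 0.856, H 0.423, G 0.209. Add prey in this order while the next type's profitability exceeds the intake rate on those already taken.
Rate on top 1: 0.7631. H: 0.423 < 0.7631 → exclude; stop.
Optimal diet: C — 1 of 3 types.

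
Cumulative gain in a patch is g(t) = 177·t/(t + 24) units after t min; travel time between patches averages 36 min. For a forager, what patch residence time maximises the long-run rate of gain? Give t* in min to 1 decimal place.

29.4 min

By the marginal value theorem, leave when the instantaneous gain rate g'(t) equals the habitat-wide average g(t)/(T + t).
g'(t) = 177·24/(t + 24)². Setting 177·24/(t+24)² = 177t/[(t+24)(36+t)] gives 24(36+t) = t(t+24), so t² = 24×36 = 864.
t* = √864 = 29.39 min.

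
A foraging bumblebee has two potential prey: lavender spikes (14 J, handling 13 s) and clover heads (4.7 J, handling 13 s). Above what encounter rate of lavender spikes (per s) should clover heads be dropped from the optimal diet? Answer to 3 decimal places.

0.039 per s

The zero-one rule: include clover heads iff E₂/h₂ > λE₁/(1+λh₁). Equality gives the switch point.
λE₁h₂ = E₂ + λE₂h₁ ⇒ λ = E₂/(E₁h₂ − E₂h₁) = 4.7/(182 − 61.1) = 0.03888 per s.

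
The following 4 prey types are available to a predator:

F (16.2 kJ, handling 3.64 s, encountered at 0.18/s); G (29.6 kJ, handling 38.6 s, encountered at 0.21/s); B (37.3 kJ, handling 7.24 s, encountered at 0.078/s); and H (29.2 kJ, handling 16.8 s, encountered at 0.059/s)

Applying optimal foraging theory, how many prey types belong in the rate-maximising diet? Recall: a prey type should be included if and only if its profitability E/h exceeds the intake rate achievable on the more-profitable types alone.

Rank by E/h (kJ/s): B 5.15, F 4.45, H 1.74, G 0.767. Include each in turn until the next type's E/h falls below the running intake rate.
Rate on top 1: 1.859. F: 4.45 > 1.859 → include.
Rate on top 2: 2.624. H: 1.74 < 2.624 → exclude; stop.
Optimal diet: B, F — 2 of 4 types.

2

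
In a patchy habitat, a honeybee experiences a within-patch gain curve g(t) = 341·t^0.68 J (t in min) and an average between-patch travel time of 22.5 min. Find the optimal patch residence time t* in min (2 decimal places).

Optimal t* satisfies g'(t*) = g(t*)/(T + t*).
g'(t) = 0.68·341·t^-0.32. Setting 0.68·341·t^-0.32 = 341·t^0.68/(22.5+t) gives 0.68(22.5+t) = t, so 0.32·t = 0.68×22.5.
t* = 0.68×22.5/0.32 = 47.81 min.

47.81 min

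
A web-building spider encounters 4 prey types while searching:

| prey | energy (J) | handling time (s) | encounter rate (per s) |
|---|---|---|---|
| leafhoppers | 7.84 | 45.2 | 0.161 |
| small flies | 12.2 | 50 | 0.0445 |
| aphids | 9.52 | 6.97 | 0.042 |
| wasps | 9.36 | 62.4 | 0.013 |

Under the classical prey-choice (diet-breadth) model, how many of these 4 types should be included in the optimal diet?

1

E/h in descending order: aphids 1.37, small flies 0.244, leafhoppers 0.173, wasps 0.15 J/s. The optimal diet is the largest prefix of this list for which every included type satisfies E_i/h_i > R on the types above it.
Rate on top 1: 0.3093. small flies: 0.244 < 0.3093 → exclude; stop.
Optimal diet: aphids — 1 of 4 types.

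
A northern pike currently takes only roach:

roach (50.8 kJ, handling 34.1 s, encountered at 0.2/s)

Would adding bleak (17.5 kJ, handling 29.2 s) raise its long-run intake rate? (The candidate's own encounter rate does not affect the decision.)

Current rate: (0.2×50.8)/(1 + 0.2×34.1) = 1.299 kJ/s.
bleak: E/h = 17.5/29.2 = 0.5993 kJ/s.
0.5993 < 1.299, so adding bleak would lower the average — exclude it.

No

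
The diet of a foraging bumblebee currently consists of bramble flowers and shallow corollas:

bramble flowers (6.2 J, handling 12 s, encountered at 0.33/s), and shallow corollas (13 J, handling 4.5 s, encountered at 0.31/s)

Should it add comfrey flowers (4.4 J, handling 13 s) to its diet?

Current rate: (0.33×6.2 + 0.31×13)/(1 + 0.33×12 + 0.31×4.5) = 0.9561 J/s.
Profitability of comfrey flowers: 4.4/13 = 0.3385 J/s.
0.3385 < 0.9561, so adding comfrey flowers would lower the average — exclude it.

No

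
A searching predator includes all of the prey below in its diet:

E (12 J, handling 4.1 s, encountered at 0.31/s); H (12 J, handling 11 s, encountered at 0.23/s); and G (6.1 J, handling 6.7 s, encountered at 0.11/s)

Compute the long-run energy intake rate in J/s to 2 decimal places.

1.29 J/s

R = (0.31×12 + 0.23×12 + 0.11×6.1) / (1 + 0.31×4.1 + 0.23×11 + 0.11×6.7) = 7.151/5.538 = 1.291 J/s.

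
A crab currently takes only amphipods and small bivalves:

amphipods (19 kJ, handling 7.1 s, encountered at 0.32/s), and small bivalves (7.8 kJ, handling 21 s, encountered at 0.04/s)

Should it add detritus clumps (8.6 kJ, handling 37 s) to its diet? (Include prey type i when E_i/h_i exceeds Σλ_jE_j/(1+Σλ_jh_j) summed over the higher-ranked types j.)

Intake rate on the current diet: R = (0.32×19 + 0.04×7.8) / (1 + 0.32×7.1 + 0.04×21) = 6.392/4.112 = 1.554 kJ/s.
detritus clumps: E/h = 8.6/37 = 0.2324 kJ/s.
0.2324 < 1.554, so adding detritus clumps would lower the average — exclude it.

No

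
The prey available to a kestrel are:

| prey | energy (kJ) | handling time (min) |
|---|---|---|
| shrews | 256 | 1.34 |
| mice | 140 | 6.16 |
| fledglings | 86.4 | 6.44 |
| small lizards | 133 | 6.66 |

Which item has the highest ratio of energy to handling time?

Profitability E/h (kJ/min): shrews = 256/1.34 = 191, mice = 140/6.16 = 22.7, fledglings = 86.4/6.44 = 13.4, small lizards = 133/6.66 = 20.
Ranked: shrews > mice > small lizards > fledglings.

shrews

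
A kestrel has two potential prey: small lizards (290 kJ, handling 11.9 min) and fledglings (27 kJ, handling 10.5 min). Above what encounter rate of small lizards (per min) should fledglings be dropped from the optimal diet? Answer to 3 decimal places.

0.010 per min

The zero-one rule: include fledglings iff E₂/h₂ > λE₁/(1+λh₁). Equality gives the switch point.
λE₁h₂ = E₂ + λE₂h₁ ⇒ λ = E₂/(E₁h₂ − E₂h₁) = 27/(3045 − 321.3) = 0.009913 per min.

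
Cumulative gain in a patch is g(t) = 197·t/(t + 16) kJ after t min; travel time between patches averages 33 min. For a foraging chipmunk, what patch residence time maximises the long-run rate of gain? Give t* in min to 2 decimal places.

22.98 min

Optimal t* satisfies g'(t*) = g(t*)/(T + t*).
g'(t) = 197·16/(t + 16)². Setting 197·16/(t+16)² = 197t/[(t+16)(33+t)] gives 16(33+t) = t(t+16), so t² = 16×33 = 528.
t* = √528 = 22.98 min.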